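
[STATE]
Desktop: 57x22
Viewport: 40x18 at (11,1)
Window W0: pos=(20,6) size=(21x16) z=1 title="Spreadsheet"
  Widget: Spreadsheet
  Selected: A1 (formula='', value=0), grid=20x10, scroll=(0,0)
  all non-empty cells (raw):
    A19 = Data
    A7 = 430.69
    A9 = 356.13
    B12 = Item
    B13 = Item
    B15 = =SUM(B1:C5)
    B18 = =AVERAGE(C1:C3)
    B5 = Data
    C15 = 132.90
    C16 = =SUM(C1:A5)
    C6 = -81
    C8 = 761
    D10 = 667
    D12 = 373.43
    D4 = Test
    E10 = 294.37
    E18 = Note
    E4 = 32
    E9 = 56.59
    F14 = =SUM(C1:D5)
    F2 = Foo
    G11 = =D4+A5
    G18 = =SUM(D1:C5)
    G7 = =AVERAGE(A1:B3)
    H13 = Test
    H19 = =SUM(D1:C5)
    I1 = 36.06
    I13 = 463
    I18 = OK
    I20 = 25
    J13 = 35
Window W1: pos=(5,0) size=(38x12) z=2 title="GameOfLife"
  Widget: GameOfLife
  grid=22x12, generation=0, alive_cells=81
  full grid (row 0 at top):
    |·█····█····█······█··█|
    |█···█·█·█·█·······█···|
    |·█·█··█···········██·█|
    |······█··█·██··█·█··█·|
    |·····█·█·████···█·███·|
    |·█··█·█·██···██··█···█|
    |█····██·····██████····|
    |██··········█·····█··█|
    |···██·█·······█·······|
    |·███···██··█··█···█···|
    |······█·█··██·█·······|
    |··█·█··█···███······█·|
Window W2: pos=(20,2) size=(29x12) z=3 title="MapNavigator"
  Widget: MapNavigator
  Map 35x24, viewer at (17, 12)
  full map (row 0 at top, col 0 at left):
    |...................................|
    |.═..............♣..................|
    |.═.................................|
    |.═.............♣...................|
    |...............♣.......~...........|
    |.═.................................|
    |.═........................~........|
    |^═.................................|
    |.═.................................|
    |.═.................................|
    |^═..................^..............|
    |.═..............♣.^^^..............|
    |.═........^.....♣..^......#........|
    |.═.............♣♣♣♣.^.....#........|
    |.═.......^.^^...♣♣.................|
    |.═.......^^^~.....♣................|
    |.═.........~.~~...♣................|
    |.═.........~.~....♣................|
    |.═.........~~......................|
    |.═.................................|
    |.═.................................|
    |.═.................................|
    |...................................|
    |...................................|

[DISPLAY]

OfLife                         ┃        
─────────┏━━━━━━━━━━━━━━━━━━━━━━━━━━━┓  
0        ┃ MapNavigator              ┃  
·█·······┠───────────────────────────┨  
·█··█·██·┃...........................┃  
█·█·████·┃...........................┃  
·█·██···█┃................^..........┃  
██·····██┃............♣.^^^..........┃  
·······█·┃......^.....♣@.^......#....┃  
·█·······┃...........♣♣♣♣.^.....#....┃  
━━━━━━━━━┃.....^.^^...♣♣.............┃  
         ┃.....^^^~.....♣............┃  
         ┗━━━━━━━━━━━━━━━━━━━━━━━━━━━┛  
         ┃  3        0       ┃          
         ┃  4        0       ┃          
         ┃  5        0Data   ┃          
         ┃  6        0       ┃          
         ┃  7   430.69       ┃          


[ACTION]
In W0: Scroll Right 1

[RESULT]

OfLife                         ┃        
─────────┏━━━━━━━━━━━━━━━━━━━━━━━━━━━┓  
0        ┃ MapNavigator              ┃  
·█·······┠───────────────────────────┨  
·█··█·██·┃...........................┃  
█·█·████·┃...........................┃  
·█·██···█┃................^..........┃  
██·····██┃............♣.^^^..........┃  
·······█·┃......^.....♣@.^......#....┃  
·█·······┃...........♣♣♣♣.^.....#....┃  
━━━━━━━━━┃.....^.^^...♣♣.............┃  
         ┃.....^^^~.....♣............┃  
         ┗━━━━━━━━━━━━━━━━━━━━━━━━━━━┛  
         ┃  3        0       ┃          
         ┃  4        0       ┃          
         ┃  5 Data           ┃          
         ┃  6        0     -8┃          
         ┃  7        0       ┃          


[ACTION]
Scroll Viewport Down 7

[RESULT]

·█·······┠───────────────────────────┨  
·█··█·██·┃...........................┃  
█·█·████·┃...........................┃  
·█·██···█┃................^..........┃  
██·····██┃............♣.^^^..........┃  
·······█·┃......^.....♣@.^......#....┃  
·█·······┃...........♣♣♣♣.^.....#....┃  
━━━━━━━━━┃.....^.^^...♣♣.............┃  
         ┃.....^^^~.....♣............┃  
         ┗━━━━━━━━━━━━━━━━━━━━━━━━━━━┛  
         ┃  3        0       ┃          
         ┃  4        0       ┃          
         ┃  5 Data           ┃          
         ┃  6        0     -8┃          
         ┃  7        0       ┃          
         ┃  8        0     76┃          
         ┃  9        0       ┃          
         ┗━━━━━━━━━━━━━━━━━━━┛          


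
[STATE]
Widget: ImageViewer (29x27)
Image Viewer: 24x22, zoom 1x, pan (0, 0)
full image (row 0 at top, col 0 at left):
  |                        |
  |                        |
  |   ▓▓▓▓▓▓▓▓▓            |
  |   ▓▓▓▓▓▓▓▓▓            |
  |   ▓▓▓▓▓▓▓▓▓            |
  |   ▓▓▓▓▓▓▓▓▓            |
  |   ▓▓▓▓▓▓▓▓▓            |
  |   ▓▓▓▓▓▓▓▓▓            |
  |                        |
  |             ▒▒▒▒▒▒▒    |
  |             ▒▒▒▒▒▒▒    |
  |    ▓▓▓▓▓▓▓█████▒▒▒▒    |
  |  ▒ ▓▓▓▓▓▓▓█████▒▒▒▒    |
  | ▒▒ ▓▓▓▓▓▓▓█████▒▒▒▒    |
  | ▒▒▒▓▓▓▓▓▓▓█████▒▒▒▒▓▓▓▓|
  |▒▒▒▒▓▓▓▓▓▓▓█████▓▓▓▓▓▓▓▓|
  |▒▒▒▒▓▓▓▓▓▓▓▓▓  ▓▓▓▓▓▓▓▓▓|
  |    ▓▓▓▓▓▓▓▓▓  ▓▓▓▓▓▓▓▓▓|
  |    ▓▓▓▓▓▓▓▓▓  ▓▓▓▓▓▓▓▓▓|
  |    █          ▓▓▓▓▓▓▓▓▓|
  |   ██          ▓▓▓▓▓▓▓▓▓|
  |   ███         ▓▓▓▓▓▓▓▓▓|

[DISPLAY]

                             
                             
   ▓▓▓▓▓▓▓▓▓                 
   ▓▓▓▓▓▓▓▓▓                 
   ▓▓▓▓▓▓▓▓▓                 
   ▓▓▓▓▓▓▓▓▓                 
   ▓▓▓▓▓▓▓▓▓                 
   ▓▓▓▓▓▓▓▓▓                 
                             
             ▒▒▒▒▒▒▒         
             ▒▒▒▒▒▒▒         
    ▓▓▓▓▓▓▓█████▒▒▒▒         
  ▒ ▓▓▓▓▓▓▓█████▒▒▒▒         
 ▒▒ ▓▓▓▓▓▓▓█████▒▒▒▒         
 ▒▒▒▓▓▓▓▓▓▓█████▒▒▒▒▓▓▓▓     
▒▒▒▒▓▓▓▓▓▓▓█████▓▓▓▓▓▓▓▓     
▒▒▒▒▓▓▓▓▓▓▓▓▓  ▓▓▓▓▓▓▓▓▓     
    ▓▓▓▓▓▓▓▓▓  ▓▓▓▓▓▓▓▓▓     
    ▓▓▓▓▓▓▓▓▓  ▓▓▓▓▓▓▓▓▓     
    █          ▓▓▓▓▓▓▓▓▓     
   ██          ▓▓▓▓▓▓▓▓▓     
   ███         ▓▓▓▓▓▓▓▓▓     
                             
                             
                             
                             
                             


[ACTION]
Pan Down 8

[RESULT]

                             
             ▒▒▒▒▒▒▒         
             ▒▒▒▒▒▒▒         
    ▓▓▓▓▓▓▓█████▒▒▒▒         
  ▒ ▓▓▓▓▓▓▓█████▒▒▒▒         
 ▒▒ ▓▓▓▓▓▓▓█████▒▒▒▒         
 ▒▒▒▓▓▓▓▓▓▓█████▒▒▒▒▓▓▓▓     
▒▒▒▒▓▓▓▓▓▓▓█████▓▓▓▓▓▓▓▓     
▒▒▒▒▓▓▓▓▓▓▓▓▓  ▓▓▓▓▓▓▓▓▓     
    ▓▓▓▓▓▓▓▓▓  ▓▓▓▓▓▓▓▓▓     
    ▓▓▓▓▓▓▓▓▓  ▓▓▓▓▓▓▓▓▓     
    █          ▓▓▓▓▓▓▓▓▓     
   ██          ▓▓▓▓▓▓▓▓▓     
   ███         ▓▓▓▓▓▓▓▓▓     
                             
                             
                             
                             
                             
                             
                             
                             
                             
                             
                             
                             
                             


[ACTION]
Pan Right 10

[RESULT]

                             
   ▒▒▒▒▒▒▒                   
   ▒▒▒▒▒▒▒                   
▓█████▒▒▒▒                   
▓█████▒▒▒▒                   
▓█████▒▒▒▒                   
▓█████▒▒▒▒▓▓▓▓               
▓█████▓▓▓▓▓▓▓▓               
▓▓▓  ▓▓▓▓▓▓▓▓▓               
▓▓▓  ▓▓▓▓▓▓▓▓▓               
▓▓▓  ▓▓▓▓▓▓▓▓▓               
     ▓▓▓▓▓▓▓▓▓               
     ▓▓▓▓▓▓▓▓▓               
     ▓▓▓▓▓▓▓▓▓               
                             
                             
                             
                             
                             
                             
                             
                             
                             
                             
                             
                             
                             


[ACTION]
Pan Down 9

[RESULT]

▓▓▓  ▓▓▓▓▓▓▓▓▓               
▓▓▓  ▓▓▓▓▓▓▓▓▓               
     ▓▓▓▓▓▓▓▓▓               
     ▓▓▓▓▓▓▓▓▓               
     ▓▓▓▓▓▓▓▓▓               
                             
                             
                             
                             
                             
                             
                             
                             
                             
                             
                             
                             
                             
                             
                             
                             
                             
                             
                             
                             
                             
                             


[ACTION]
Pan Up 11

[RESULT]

▓▓                           
▓▓                           
                             
   ▒▒▒▒▒▒▒                   
   ▒▒▒▒▒▒▒                   
▓█████▒▒▒▒                   
▓█████▒▒▒▒                   
▓█████▒▒▒▒                   
▓█████▒▒▒▒▓▓▓▓               
▓█████▓▓▓▓▓▓▓▓               
▓▓▓  ▓▓▓▓▓▓▓▓▓               
▓▓▓  ▓▓▓▓▓▓▓▓▓               
▓▓▓  ▓▓▓▓▓▓▓▓▓               
     ▓▓▓▓▓▓▓▓▓               
     ▓▓▓▓▓▓▓▓▓               
     ▓▓▓▓▓▓▓▓▓               
                             
                             
                             
                             
                             
                             
                             
                             
                             
                             
                             


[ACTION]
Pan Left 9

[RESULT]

  ▓▓▓▓▓▓▓▓▓                  
  ▓▓▓▓▓▓▓▓▓                  
                             
            ▒▒▒▒▒▒▒          
            ▒▒▒▒▒▒▒          
   ▓▓▓▓▓▓▓█████▒▒▒▒          
 ▒ ▓▓▓▓▓▓▓█████▒▒▒▒          
▒▒ ▓▓▓▓▓▓▓█████▒▒▒▒          
▒▒▒▓▓▓▓▓▓▓█████▒▒▒▒▓▓▓▓      
▒▒▒▓▓▓▓▓▓▓█████▓▓▓▓▓▓▓▓      
▒▒▒▓▓▓▓▓▓▓▓▓  ▓▓▓▓▓▓▓▓▓      
   ▓▓▓▓▓▓▓▓▓  ▓▓▓▓▓▓▓▓▓      
   ▓▓▓▓▓▓▓▓▓  ▓▓▓▓▓▓▓▓▓      
   █          ▓▓▓▓▓▓▓▓▓      
  ██          ▓▓▓▓▓▓▓▓▓      
  ███         ▓▓▓▓▓▓▓▓▓      
                             
                             
                             
                             
                             
                             
                             
                             
                             
                             
                             


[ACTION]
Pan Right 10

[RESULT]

▓                            
▓                            
                             
  ▒▒▒▒▒▒▒                    
  ▒▒▒▒▒▒▒                    
█████▒▒▒▒                    
█████▒▒▒▒                    
█████▒▒▒▒                    
█████▒▒▒▒▓▓▓▓                
█████▓▓▓▓▓▓▓▓                
▓▓  ▓▓▓▓▓▓▓▓▓                
▓▓  ▓▓▓▓▓▓▓▓▓                
▓▓  ▓▓▓▓▓▓▓▓▓                
    ▓▓▓▓▓▓▓▓▓                
    ▓▓▓▓▓▓▓▓▓                
    ▓▓▓▓▓▓▓▓▓                
                             
                             
                             
                             
                             
                             
                             
                             
                             
                             
                             


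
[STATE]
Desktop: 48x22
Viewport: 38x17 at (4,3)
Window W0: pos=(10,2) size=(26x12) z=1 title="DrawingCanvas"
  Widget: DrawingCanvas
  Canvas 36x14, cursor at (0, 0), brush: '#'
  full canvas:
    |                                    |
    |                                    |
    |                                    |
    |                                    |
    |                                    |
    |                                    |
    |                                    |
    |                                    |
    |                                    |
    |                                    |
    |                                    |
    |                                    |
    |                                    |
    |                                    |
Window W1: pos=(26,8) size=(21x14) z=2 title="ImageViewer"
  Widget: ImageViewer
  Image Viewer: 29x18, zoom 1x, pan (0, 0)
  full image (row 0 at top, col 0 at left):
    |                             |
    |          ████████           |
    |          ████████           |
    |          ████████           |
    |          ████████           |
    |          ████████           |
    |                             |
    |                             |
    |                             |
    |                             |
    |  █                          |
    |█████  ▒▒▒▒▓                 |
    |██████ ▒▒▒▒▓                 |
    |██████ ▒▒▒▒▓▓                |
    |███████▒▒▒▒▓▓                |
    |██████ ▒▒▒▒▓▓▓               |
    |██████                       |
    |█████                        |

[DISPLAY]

      ┃ DrawingCanvas          ┃      
      ┠────────────────────────┨      
      ┃+                       ┃      
      ┃                        ┃      
      ┃                        ┃      
      ┃               ┏━━━━━━━━━━━━━━━
      ┃               ┃ ImageViewer   
      ┃               ┠───────────────
      ┃               ┃               
      ┃               ┃          █████
      ┗━━━━━━━━━━━━━━━┃          █████
                      ┃          █████
                      ┃          █████
                      ┃          █████
                      ┃               
                      ┃               
                      ┃               


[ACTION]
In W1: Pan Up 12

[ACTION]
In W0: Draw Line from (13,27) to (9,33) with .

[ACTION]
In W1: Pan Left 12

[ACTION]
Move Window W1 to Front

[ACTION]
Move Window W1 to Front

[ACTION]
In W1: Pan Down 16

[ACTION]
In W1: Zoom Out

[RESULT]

      ┃ DrawingCanvas          ┃      
      ┠────────────────────────┨      
      ┃+                       ┃      
      ┃                        ┃      
      ┃                        ┃      
      ┃               ┏━━━━━━━━━━━━━━━
      ┃               ┃ ImageViewer   
      ┃               ┠───────────────
      ┃               ┃██████         
      ┃               ┃█████          
      ┗━━━━━━━━━━━━━━━┃               
                      ┃               
                      ┃               
                      ┃               
                      ┃               
                      ┃               
                      ┃               


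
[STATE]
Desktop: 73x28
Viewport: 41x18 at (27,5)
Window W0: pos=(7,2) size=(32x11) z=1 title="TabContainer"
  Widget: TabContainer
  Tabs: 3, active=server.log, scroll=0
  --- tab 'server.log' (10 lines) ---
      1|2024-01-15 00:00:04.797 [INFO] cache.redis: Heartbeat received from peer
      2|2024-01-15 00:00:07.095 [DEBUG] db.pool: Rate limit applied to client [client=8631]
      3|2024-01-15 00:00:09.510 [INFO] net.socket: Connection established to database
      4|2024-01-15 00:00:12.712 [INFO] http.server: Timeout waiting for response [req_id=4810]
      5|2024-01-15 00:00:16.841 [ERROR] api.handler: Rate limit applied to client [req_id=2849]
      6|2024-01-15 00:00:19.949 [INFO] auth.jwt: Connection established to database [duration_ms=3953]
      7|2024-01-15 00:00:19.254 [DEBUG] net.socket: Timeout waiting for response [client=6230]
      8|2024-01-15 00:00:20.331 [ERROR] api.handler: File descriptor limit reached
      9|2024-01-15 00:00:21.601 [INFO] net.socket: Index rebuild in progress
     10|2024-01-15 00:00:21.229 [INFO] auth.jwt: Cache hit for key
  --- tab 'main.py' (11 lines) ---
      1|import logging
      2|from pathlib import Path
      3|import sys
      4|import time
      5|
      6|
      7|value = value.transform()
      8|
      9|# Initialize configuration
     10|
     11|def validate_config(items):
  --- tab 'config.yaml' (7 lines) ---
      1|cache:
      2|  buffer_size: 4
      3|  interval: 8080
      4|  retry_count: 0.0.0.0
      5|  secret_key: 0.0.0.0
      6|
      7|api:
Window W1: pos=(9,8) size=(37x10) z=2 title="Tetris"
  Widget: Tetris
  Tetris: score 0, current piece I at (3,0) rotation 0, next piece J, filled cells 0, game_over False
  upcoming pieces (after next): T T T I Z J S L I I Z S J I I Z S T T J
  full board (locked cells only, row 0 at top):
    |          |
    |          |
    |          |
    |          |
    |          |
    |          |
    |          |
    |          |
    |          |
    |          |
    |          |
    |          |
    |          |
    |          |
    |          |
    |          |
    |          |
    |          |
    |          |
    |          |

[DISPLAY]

py │ config┃                             
───────────┃                             
.797 [INFO]┃                             
━━━━━━━━━━━━━━━━━━┓                      
                  ┃                      
──────────────────┨                      
                  ┃                      
                  ┃                      
                  ┃                      
                  ┃                      
                  ┃                      
                  ┃                      
━━━━━━━━━━━━━━━━━━┛                      
                                         
                                         
                                         
                                         
                                         


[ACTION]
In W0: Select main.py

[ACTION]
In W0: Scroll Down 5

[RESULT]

py]│ config┃                             
───────────┃                             
           ┃                             
━━━━━━━━━━━━━━━━━━┓                      
                  ┃                      
──────────────────┨                      
                  ┃                      
                  ┃                      
                  ┃                      
                  ┃                      
                  ┃                      
                  ┃                      
━━━━━━━━━━━━━━━━━━┛                      
                                         
                                         
                                         
                                         
                                         


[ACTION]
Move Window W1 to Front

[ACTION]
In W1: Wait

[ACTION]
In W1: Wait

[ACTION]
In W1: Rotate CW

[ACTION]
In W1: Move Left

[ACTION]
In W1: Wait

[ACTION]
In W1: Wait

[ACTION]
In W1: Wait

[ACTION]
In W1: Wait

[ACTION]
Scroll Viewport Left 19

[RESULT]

 server.log │[main.py]│ config┃          
──────────────────────────────┃          
                              ┃          
v┏━━━━━━━━━━━━━━━━━━━━━━━━━━━━━━━━━━━┓   
 ┃ Tetris                            ┃   
#┠───────────────────────────────────┨   
 ┃          │Next:                   ┃   
━┃          │█                       ┃   
 ┃          │███                     ┃   
 ┃          │                        ┃   
 ┃          │                        ┃   
 ┃          │                        ┃   
 ┗━━━━━━━━━━━━━━━━━━━━━━━━━━━━━━━━━━━┛   
                                         
                                         
                                         
                                         
                                         


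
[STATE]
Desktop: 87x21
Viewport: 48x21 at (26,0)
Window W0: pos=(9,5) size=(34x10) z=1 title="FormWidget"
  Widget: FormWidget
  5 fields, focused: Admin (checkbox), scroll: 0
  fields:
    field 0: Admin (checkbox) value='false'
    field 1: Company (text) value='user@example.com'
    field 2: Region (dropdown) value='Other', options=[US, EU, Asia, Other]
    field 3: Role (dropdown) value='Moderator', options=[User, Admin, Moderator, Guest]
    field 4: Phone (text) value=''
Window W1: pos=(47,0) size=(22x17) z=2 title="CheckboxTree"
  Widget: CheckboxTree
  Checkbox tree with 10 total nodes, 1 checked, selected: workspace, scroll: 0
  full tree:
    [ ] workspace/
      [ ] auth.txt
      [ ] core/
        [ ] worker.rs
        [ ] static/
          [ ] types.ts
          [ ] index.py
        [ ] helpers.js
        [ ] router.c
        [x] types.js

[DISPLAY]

                     ┏━━━━━━━━━━━━━━━━━━━━┓     
                     ┃ CheckboxTree       ┃     
                     ┠────────────────────┨     
                     ┃>[-] workspace/     ┃     
                     ┃   [ ] auth.txt     ┃     
━━━━━━━━━━━━━━━━┓    ┃   [-] core/        ┃     
                ┃    ┃     [ ] worker.rs  ┃     
────────────────┨    ┃     [ ] static/    ┃     
]               ┃    ┃       [ ] types.ts ┃     
ser@example.com]┃    ┃       [ ] index.py ┃     
ther          ▼]┃    ┃     [ ] helpers.js ┃     
oderator      ▼]┃    ┃     [ ] router.c   ┃     
               ]┃    ┃     [x] types.js   ┃     
                ┃    ┃                    ┃     
━━━━━━━━━━━━━━━━┛    ┃                    ┃     
                     ┃                    ┃     
                     ┗━━━━━━━━━━━━━━━━━━━━┛     
                                                
                                                
                                                
                                                


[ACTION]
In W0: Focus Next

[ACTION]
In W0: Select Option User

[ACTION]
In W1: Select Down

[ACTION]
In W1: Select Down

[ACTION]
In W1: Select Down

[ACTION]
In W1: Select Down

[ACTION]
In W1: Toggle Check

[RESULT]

                     ┏━━━━━━━━━━━━━━━━━━━━┓     
                     ┃ CheckboxTree       ┃     
                     ┠────────────────────┨     
                     ┃ [-] workspace/     ┃     
                     ┃   [ ] auth.txt     ┃     
━━━━━━━━━━━━━━━━┓    ┃   [-] core/        ┃     
                ┃    ┃     [ ] worker.rs  ┃     
────────────────┨    ┃>    [x] static/    ┃     
]               ┃    ┃       [x] types.ts ┃     
ser@example.com]┃    ┃       [x] index.py ┃     
ther          ▼]┃    ┃     [ ] helpers.js ┃     
oderator      ▼]┃    ┃     [ ] router.c   ┃     
               ]┃    ┃     [x] types.js   ┃     
                ┃    ┃                    ┃     
━━━━━━━━━━━━━━━━┛    ┃                    ┃     
                     ┃                    ┃     
                     ┗━━━━━━━━━━━━━━━━━━━━┛     
                                                
                                                
                                                
                                                


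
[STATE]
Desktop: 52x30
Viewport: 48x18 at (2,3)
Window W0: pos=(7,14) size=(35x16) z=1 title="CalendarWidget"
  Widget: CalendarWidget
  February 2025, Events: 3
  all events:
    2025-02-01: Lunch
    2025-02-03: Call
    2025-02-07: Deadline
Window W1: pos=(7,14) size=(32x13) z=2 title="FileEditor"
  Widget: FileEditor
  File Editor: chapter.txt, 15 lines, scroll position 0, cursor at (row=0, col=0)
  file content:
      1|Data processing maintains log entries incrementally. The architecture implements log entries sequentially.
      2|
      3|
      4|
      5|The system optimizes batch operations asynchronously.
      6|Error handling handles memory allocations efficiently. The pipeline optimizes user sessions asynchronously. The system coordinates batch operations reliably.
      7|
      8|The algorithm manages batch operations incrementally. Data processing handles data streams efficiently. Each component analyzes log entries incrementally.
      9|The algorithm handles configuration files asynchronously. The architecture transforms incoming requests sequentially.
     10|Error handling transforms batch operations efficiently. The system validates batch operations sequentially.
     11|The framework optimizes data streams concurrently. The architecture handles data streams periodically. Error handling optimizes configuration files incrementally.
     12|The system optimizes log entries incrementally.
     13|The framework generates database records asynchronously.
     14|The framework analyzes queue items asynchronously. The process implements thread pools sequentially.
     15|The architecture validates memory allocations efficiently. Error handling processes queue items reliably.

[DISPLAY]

                                                
                                                
                                                
                                                
                                                
                                                
                                                
                                                
                                                
                                                
                                                
     ┏━━━━━━━━━━━━━━━━━━━━━━━━━━━━━━┓━━┓        
     ┃ FileEditor                   ┃  ┃        
     ┠──────────────────────────────┨──┨        
     ┃█ata processing maintains log▲┃  ┃        
     ┃                             █┃  ┃        
     ┃                             ░┃  ┃        
     ┃                             ░┃  ┃        


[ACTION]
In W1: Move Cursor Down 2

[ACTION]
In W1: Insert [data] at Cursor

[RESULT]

                                                
                                                
                                                
                                                
                                                
                                                
                                                
                                                
                                                
                                                
                                                
     ┏━━━━━━━━━━━━━━━━━━━━━━━━━━━━━━┓━━┓        
     ┃ FileEditor                   ┃  ┃        
     ┠──────────────────────────────┨──┨        
     ┃Data processing maintains log▲┃  ┃        
     ┃                             █┃  ┃        
     ┃data█                        ░┃  ┃        
     ┃                             ░┃  ┃        


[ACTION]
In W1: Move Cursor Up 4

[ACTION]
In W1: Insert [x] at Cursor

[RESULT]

                                                
                                                
                                                
                                                
                                                
                                                
                                                
                                                
                                                
                                                
                                                
     ┏━━━━━━━━━━━━━━━━━━━━━━━━━━━━━━┓━━┓        
     ┃ FileEditor                   ┃  ┃        
     ┠──────────────────────────────┨──┨        
     ┃Datax█processing maintains lo▲┃  ┃        
     ┃                             █┃  ┃        
     ┃data                         ░┃  ┃        
     ┃                             ░┃  ┃        


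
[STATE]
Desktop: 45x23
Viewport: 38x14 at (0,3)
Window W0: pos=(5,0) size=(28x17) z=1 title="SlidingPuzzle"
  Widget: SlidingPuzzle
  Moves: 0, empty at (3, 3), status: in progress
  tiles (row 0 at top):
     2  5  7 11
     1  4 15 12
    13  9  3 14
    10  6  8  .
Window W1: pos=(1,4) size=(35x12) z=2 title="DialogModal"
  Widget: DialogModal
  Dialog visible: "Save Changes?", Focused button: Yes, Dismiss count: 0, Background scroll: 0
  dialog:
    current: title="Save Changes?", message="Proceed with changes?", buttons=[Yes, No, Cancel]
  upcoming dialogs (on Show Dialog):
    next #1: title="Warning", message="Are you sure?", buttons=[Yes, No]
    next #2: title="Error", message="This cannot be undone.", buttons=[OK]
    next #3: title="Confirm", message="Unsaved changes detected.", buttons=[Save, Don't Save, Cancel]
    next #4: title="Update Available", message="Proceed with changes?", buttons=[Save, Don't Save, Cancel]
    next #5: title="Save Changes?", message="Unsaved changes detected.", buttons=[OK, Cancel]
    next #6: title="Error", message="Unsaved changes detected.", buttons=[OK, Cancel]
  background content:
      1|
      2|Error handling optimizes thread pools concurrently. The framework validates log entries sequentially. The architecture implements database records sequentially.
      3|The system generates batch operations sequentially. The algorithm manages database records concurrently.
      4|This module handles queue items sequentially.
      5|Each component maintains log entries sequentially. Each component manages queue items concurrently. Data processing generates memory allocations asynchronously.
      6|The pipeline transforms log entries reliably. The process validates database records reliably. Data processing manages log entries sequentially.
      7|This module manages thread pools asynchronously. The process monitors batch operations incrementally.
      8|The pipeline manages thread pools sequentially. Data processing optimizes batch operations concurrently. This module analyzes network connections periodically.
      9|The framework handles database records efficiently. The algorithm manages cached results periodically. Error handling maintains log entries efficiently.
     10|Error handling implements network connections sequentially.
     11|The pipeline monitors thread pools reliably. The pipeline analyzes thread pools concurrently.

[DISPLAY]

     ┃┌────┬────┬────┬────┐     ┃     
 ┏━━━━━━━━━━━━━━━━━━━━━━━━━━━━━━━━━┓  
 ┃ DialogModal                     ┃  
 ┠─────────────────────────────────┨  
 ┃                                 ┃  
 ┃Erro┌───────────────────────┐ad p┃  
 ┃The │     Save Changes?     │erat┃  
 ┃This│ Proceed with changes? │ms s┃  
 ┃Each│  [Yes]  No   Cancel   │entr┃  
 ┃The └───────────────────────┘ntri┃  
 ┃This module manages thread pools ┃  
 ┃The pipeline manages thread pools┃  
 ┗━━━━━━━━━━━━━━━━━━━━━━━━━━━━━━━━━┛  
     ┗━━━━━━━━━━━━━━━━━━━━━━━━━━┛     


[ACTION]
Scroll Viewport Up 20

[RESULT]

     ┏━━━━━━━━━━━━━━━━━━━━━━━━━━┓     
     ┃ SlidingPuzzle            ┃     
     ┠──────────────────────────┨     
     ┃┌────┬────┬────┬────┐     ┃     
 ┏━━━━━━━━━━━━━━━━━━━━━━━━━━━━━━━━━┓  
 ┃ DialogModal                     ┃  
 ┠─────────────────────────────────┨  
 ┃                                 ┃  
 ┃Erro┌───────────────────────┐ad p┃  
 ┃The │     Save Changes?     │erat┃  
 ┃This│ Proceed with changes? │ms s┃  
 ┃Each│  [Yes]  No   Cancel   │entr┃  
 ┃The └───────────────────────┘ntri┃  
 ┃This module manages thread pools ┃  


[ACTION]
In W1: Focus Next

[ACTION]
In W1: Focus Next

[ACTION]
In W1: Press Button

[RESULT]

     ┏━━━━━━━━━━━━━━━━━━━━━━━━━━┓     
     ┃ SlidingPuzzle            ┃     
     ┠──────────────────────────┨     
     ┃┌────┬────┬────┬────┐     ┃     
 ┏━━━━━━━━━━━━━━━━━━━━━━━━━━━━━━━━━┓  
 ┃ DialogModal                     ┃  
 ┠─────────────────────────────────┨  
 ┃                                 ┃  
 ┃Error handling optimizes thread p┃  
 ┃The system generates batch operat┃  
 ┃This module handles queue items s┃  
 ┃Each component maintains log entr┃  
 ┃The pipeline transforms log entri┃  
 ┃This module manages thread pools ┃  


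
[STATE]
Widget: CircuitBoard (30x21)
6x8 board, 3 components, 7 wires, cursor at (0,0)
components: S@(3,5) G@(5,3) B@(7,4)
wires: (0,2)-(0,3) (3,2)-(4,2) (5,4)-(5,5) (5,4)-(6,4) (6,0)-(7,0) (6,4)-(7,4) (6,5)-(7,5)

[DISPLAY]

   0 1 2 3 4 5                
0  [.]      · ─ ·             
                              
1                             
                              
2                             
                              
3           ·           S     
            │                 
4           ·                 
                              
5               G   · ─ ·     
                    │         
6   ·               ·   ·     
    │               │   │     
7   ·               B   ·     
Cursor: (0,0)                 
                              
                              
                              
                              


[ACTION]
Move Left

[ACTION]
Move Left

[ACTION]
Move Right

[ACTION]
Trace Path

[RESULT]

   0 1 2 3 4 5                
0      [.]  · ─ ·             
                              
1                             
                              
2                             
                              
3           ·           S     
            │                 
4           ·                 
                              
5               G   · ─ ·     
                    │         
6   ·               ·   ·     
    │               │   │     
7   ·               B   ·     
Cursor: (0,1)  Trace: No conne
                              
                              
                              
                              
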